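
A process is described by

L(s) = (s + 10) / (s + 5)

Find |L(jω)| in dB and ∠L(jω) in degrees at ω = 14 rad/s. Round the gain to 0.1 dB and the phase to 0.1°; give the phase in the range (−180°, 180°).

At s = jω = j14:
zero (s+10): 10 + j14 → |·| = √(10²+14²) = √296 ≈ 17.205, ∠ = arctan(14/10) ≈ 54.46°
pole (s+5): 5 + j14 → |·| = √(5²+14²) = √221 ≈ 14.866, ∠ = arctan(14/5) ≈ 70.35°
|L| = 1 · 17.205 / 14.866 ≈ 1.1573
Gain = 20 log₁₀(1.1573) ≈ 1.27 dB
∠L = 54.46° − 70.35° = -15.89°

1.3 dB, -15.9°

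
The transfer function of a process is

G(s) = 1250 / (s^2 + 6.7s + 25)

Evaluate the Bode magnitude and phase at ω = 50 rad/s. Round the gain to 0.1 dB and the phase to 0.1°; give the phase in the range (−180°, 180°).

-6.0 dB, -172.3°

At s = jω = j50:
quadratic: (j50)² + 6.7·j50 + 25 = -2475 + j335 → |·| ≈ 2497.6, ∠ ≈ 172.29°
|G| = 1250 / 2497.6 ≈ 0.50048
Gain = 20 log₁₀(0.50048) ≈ -6.01 dB
∠G = 0.00° − 172.29° = -172.29°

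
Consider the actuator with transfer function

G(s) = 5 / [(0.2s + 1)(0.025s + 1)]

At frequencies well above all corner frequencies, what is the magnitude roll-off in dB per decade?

-40 dB/decade

Each pole contributes −20 dB/decade at high frequency; each zero contributes +20 dB/decade.
Net: 0 zero(s) − 2 pole(s) → -40 dB/decade.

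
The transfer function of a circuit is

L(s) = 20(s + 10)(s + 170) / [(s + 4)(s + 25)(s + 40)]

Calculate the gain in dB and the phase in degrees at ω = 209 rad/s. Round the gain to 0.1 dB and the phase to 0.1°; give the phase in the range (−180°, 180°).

At s = jω = j209:
zero (s+10): 10 + j209 → |·| = √(10²+209²) = √43781 ≈ 209.24, ∠ = arctan(209/10) ≈ 87.26°
zero (s+170): 170 + j209 → |·| = √(170²+209²) = √72581 ≈ 269.41, ∠ = arctan(209/170) ≈ 50.88°
pole (s+4): 4 + j209 → |·| = √(4²+209²) = √43697 ≈ 209.04, ∠ = arctan(209/4) ≈ 88.90°
pole (s+25): 25 + j209 → |·| = √(25²+209²) = √44306 ≈ 210.49, ∠ = arctan(209/25) ≈ 83.18°
pole (s+40): 40 + j209 → |·| = √(40²+209²) = √45281 ≈ 212.79, ∠ = arctan(209/40) ≈ 79.17°
|L| = 20 · 56371 / 9.3629e+06 ≈ 0.12041
Gain = 20 log₁₀(0.12041) ≈ -18.39 dB
∠L = 138.14° − 251.25° = -113.11°

-18.4 dB, -113.1°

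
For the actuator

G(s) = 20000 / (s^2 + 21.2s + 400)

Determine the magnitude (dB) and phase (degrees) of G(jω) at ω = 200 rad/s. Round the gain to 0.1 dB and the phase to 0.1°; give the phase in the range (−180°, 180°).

-6.0 dB, -173.9°

At s = jω = j200:
quadratic: (j200)² + 21.2·j200 + 400 = -39600 + j4240 → |·| ≈ 39826, ∠ ≈ 173.89°
|G| = 20000 / 39826 ≈ 0.50218
Gain = 20 log₁₀(0.50218) ≈ -5.98 dB
∠G = 0.00° − 173.89° = -173.89°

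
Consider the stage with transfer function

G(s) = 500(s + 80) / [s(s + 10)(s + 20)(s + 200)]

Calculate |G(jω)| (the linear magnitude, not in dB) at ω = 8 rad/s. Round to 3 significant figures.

0.0910

At s = jω = j8:
zero (s+80): 80 + j8 → |·| = √(80²+8²) = √6464 ≈ 80.399, ∠ = arctan(8/80) ≈ 5.71°
pole (s+10): 10 + j8 → |·| = √(10²+8²) = √164 ≈ 12.806, ∠ = arctan(8/10) ≈ 38.66°
pole (s+20): 20 + j8 → |·| = √(20²+8²) = √464 ≈ 21.541, ∠ = arctan(8/20) ≈ 21.80°
pole (s+200): 200 + j8 → |·| = √(200²+8²) = √40064 ≈ 200.16, ∠ = arctan(8/200) ≈ 2.29°
pole at origin: |s| = 8, ∠ = 90.00° (in denominator)
|G| = 500 · 80.399 / 4.4172e+05 ≈ 0.091007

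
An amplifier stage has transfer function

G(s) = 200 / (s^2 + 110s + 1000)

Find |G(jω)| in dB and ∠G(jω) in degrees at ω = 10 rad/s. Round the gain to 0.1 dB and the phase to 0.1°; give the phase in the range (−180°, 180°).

Substitute s = j10:
Numerator: 200 = 200 + j0
Denominator: (j10)^2 + 110(j10) + 1000 = 900 + j1100
|N| = √(200² + 0²) ≈ 200, ∠N ≈ 0.00°
|D| = √(900² + 1100²) ≈ 1421.3, ∠D ≈ 50.71°
|G| = 200 / 1421.3 ≈ 0.14072
Gain = 20 log₁₀(0.14072) ≈ -17.03 dB
∠G = 0.00° − 50.71° = -50.71°

-17.0 dB, -50.7°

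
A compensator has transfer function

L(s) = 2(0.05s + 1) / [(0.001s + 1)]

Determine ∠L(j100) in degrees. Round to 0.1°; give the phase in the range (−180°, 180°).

73.0°

At ω = 100 rad/s:
zero (1 + j100·0.05) = 1 + j5 → |·| ≈ 5.099, ∠ ≈ 78.69°
pole (1 + j100·0.001) = 1 + j0.1 → |·| ≈ 1.005, ∠ ≈ 5.71°
∠L = (78.69°) − (5.71°) = 72.98°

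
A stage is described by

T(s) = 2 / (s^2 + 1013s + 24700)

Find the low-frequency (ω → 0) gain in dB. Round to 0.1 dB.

T(0) = 2 / 24700 ≈ 8.0972e-05
20 log₁₀(8.0972e-05) ≈ -81.83 dB

-81.8 dB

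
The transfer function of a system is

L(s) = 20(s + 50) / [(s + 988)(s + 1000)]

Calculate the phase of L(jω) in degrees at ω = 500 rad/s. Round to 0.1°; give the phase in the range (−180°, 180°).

At s = jω = j500:
zero (s+50): 50 + j500 → |·| = √(50²+500²) = √252500 ≈ 502.49, ∠ = arctan(500/50) ≈ 84.29°
pole (s+988): 988 + j500 → |·| = √(988²+500²) = √1226144 ≈ 1107.3, ∠ = arctan(500/988) ≈ 26.84°
pole (s+1000): 1000 + j500 → |·| = √(1000²+500²) = √1250000 ≈ 1118, ∠ = arctan(500/1000) ≈ 26.57°
∠L = 84.29° − 53.41° = 30.88°

30.9°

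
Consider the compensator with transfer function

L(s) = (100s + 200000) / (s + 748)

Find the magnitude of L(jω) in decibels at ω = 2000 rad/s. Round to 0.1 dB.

42.4 dB

Substitute s = j2000:
Numerator: 100(j2000) + 200000 = 200000 + j200000
Denominator: (j2000) + 748 = 748 + j2000
|N| = √(200000² + 200000²) ≈ 2.8284e+05, ∠N ≈ 45.00°
|D| = √(748² + 2000²) ≈ 2135.3, ∠D ≈ 69.49°
|L| = 2.8284e+05 / 2135.3 ≈ 132.46
Gain = 20 log₁₀(132.46) ≈ 42.44 dB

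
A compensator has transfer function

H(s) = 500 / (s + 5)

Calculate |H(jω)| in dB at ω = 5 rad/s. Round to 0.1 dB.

Substitute s = j5:
Numerator: 500 = 500 + j0
Denominator: (j5) + 5 = 5 + j5
|N| = √(500² + 0²) ≈ 500, ∠N ≈ 0.00°
|D| = √(5² + 5²) ≈ 7.0711, ∠D ≈ 45.00°
|H| = 500 / 7.0711 ≈ 70.71
Gain = 20 log₁₀(70.71) ≈ 36.99 dB

37.0 dB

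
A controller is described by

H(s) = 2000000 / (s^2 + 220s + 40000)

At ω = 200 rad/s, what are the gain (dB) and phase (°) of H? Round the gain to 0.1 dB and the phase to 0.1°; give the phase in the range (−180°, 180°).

At s = jω = j200:
quadratic: (j200)² + 220·j200 + 40000 = 0 + j44000 → |·| ≈ 44000, ∠ ≈ 90.00°
|H| = 2000000 / 44000 ≈ 45.455
Gain = 20 log₁₀(45.455) ≈ 33.15 dB
∠H = 0.00° − 90.00° = -90.00°

33.2 dB, -90.0°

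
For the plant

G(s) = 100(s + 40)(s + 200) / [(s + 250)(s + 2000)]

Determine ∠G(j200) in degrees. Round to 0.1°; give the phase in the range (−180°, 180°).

79.3°

At s = jω = j200:
zero (s+40): 40 + j200 → |·| = √(40²+200²) = √41600 ≈ 203.96, ∠ = arctan(200/40) ≈ 78.69°
zero (s+200): 200 + j200 → |·| = √(200²+200²) = √80000 ≈ 282.84, ∠ = arctan(200/200) ≈ 45.00°
pole (s+250): 250 + j200 → |·| = √(250²+200²) = √102500 ≈ 320.16, ∠ = arctan(200/250) ≈ 38.66°
pole (s+2000): 2000 + j200 → |·| = √(2000²+200²) = √4040000 ≈ 2010, ∠ = arctan(200/2000) ≈ 5.71°
∠G = 123.69° − 44.37° = 79.32°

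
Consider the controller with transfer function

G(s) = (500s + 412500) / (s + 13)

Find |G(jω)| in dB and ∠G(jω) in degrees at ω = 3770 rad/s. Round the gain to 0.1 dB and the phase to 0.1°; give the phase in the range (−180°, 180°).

Substitute s = j3770:
Numerator: 500(j3770) + 412500 = 412500 + j1885000
Denominator: (j3770) + 13 = 13 + j3770
|N| = √(412500² + 1885000²) ≈ 1.9296e+06, ∠N ≈ 77.66°
|D| = √(13² + 3770²) ≈ 3770, ∠D ≈ 89.80°
|G| = 1.9296e+06 / 3770 ≈ 511.83
Gain = 20 log₁₀(511.83) ≈ 54.18 dB
∠G = 77.66° − 89.80° = -12.14°

54.2 dB, -12.1°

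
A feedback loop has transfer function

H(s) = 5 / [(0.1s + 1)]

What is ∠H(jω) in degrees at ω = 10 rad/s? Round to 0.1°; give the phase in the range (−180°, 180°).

At ω = 10 rad/s:
pole (1 + j10·0.1) = 1 + j1 → |·| ≈ 1.4142, ∠ ≈ 45.00°
∠H = (0°) − (45.00°) = -45.00°

-45.0°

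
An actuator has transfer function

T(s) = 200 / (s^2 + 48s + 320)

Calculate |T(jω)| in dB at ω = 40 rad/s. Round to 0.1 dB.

-21.2 dB

Substitute s = j40:
Numerator: 200 = 200 + j0
Denominator: (j40)^2 + 48(j40) + 320 = -1280 + j1920
|N| = √(200² + 0²) ≈ 200, ∠N ≈ 0.00°
|D| = √(1280² + 1920²) ≈ 2307.6, ∠D ≈ 123.69°
|T| = 200 / 2307.6 ≈ 0.08667
Gain = 20 log₁₀(0.08667) ≈ -21.24 dB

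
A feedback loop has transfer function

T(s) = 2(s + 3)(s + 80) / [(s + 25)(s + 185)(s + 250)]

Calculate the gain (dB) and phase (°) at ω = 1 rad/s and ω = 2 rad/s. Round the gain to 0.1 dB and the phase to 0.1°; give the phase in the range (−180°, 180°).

ω = 1: -67.2 dB, 16.3°; ω = 2: -66.1 dB, 29.5°

At s = jω = j1:
zero (s+3): 3 + j1 → |·| = √(3²+1²) = √10 ≈ 3.1623, ∠ = arctan(1/3) ≈ 18.43°
zero (s+80): 80 + j1 → |·| = √(80²+1²) = √6401 ≈ 80.006, ∠ = arctan(1/80) ≈ 0.72°
pole (s+25): 25 + j1 → |·| = √(25²+1²) = √626 ≈ 25.02, ∠ = arctan(1/25) ≈ 2.29°
pole (s+185): 185 + j1 → |·| = √(185²+1²) = √34226 ≈ 185, ∠ = arctan(1/185) ≈ 0.31°
pole (s+250): 250 + j1 → |·| = √(250²+1²) = √62501 ≈ 250, ∠ = arctan(1/250) ≈ 0.23°
|T| = 2 · 253 / 1.1572e+06 ≈ 0.00043726
Gain = 20 log₁₀(0.00043726) ≈ -67.19 dB
∠T = 19.15° − 2.83° = 16.32°

At s = jω = j2:
zero (s+3): 3 + j2 → |·| = √(3²+2²) = √13 ≈ 3.6056, ∠ = arctan(2/3) ≈ 33.69°
zero (s+80): 80 + j2 → |·| = √(80²+2²) = √6404 ≈ 80.025, ∠ = arctan(2/80) ≈ 1.43°
pole (s+25): 25 + j2 → |·| = √(25²+2²) = √629 ≈ 25.08, ∠ = arctan(2/25) ≈ 4.57°
pole (s+185): 185 + j2 → |·| = √(185²+2²) = √34229 ≈ 185.01, ∠ = arctan(2/185) ≈ 0.62°
pole (s+250): 250 + j2 → |·| = √(250²+2²) = √62504 ≈ 250.01, ∠ = arctan(2/250) ≈ 0.46°
|T| = 2 · 288.54 / 1.1601e+06 ≈ 0.00049744
Gain = 20 log₁₀(0.00049744) ≈ -66.07 dB
∠T = 35.12° − 5.65° = 29.47°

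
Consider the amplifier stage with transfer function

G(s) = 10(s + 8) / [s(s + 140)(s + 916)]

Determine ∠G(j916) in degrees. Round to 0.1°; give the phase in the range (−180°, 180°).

-126.8°

At s = jω = j916:
zero (s+8): 8 + j916 → |·| = √(8²+916²) = √839120 ≈ 916.03, ∠ = arctan(916/8) ≈ 89.50°
pole (s+140): 140 + j916 → |·| = √(140²+916²) = √858656 ≈ 926.64, ∠ = arctan(916/140) ≈ 81.31°
pole (s+916): 916 + j916 → |·| = √(916²+916²) = √1678112 ≈ 1295.4, ∠ = arctan(916/916) ≈ 45.00°
pole at origin: |s| = 916, ∠ = 90.00° (in denominator)
∠G = 89.50° − 216.31° = -126.81°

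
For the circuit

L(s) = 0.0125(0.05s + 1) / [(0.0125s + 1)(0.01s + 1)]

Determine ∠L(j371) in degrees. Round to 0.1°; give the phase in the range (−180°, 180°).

At ω = 371 rad/s:
zero (1 + j371·0.05) = 1 + j18.55 → |·| ≈ 18.577, ∠ ≈ 86.91°
pole (1 + j371·0.0125) = 1 + j4.6375 → |·| ≈ 4.7441, ∠ ≈ 77.83°
pole (1 + j371·0.01) = 1 + j3.71 → |·| ≈ 3.8424, ∠ ≈ 74.91°
∠L = (86.91°) − (77.83° + 74.91°) = -65.83°

-65.8°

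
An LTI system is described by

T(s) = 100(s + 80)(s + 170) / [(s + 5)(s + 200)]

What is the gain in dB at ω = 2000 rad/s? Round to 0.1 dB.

At s = jω = j2000:
zero (s+80): 80 + j2000 → |·| = √(80²+2000²) = √4006400 ≈ 2001.6, ∠ = arctan(2000/80) ≈ 87.71°
zero (s+170): 170 + j2000 → |·| = √(170²+2000²) = √4028900 ≈ 2007.2, ∠ = arctan(2000/170) ≈ 85.14°
pole (s+5): 5 + j2000 → |·| = √(5²+2000²) = √4000025 ≈ 2000, ∠ = arctan(2000/5) ≈ 89.86°
pole (s+200): 200 + j2000 → |·| = √(200²+2000²) = √4040000 ≈ 2010, ∠ = arctan(2000/200) ≈ 84.29°
|T| = 100 · 4.0176e+06 / 4.02e+06 ≈ 99.94
Gain = 20 log₁₀(99.94) ≈ 39.99 dB

40.0 dB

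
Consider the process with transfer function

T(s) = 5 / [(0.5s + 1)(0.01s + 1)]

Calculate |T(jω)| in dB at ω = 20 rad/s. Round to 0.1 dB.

-6.2 dB

At ω = 20 rad/s:
pole (1 + j20·0.5) = 1 + j10 → |·| ≈ 10.05, ∠ ≈ 84.29°
pole (1 + j20·0.01) = 1 + j0.2 → |·| ≈ 1.0198, ∠ ≈ 11.31°
|T| = 5 · 1 / (10.05 · 1.0198) ≈ 0.48785
Gain = 20 log₁₀(0.48785) ≈ -6.23 dB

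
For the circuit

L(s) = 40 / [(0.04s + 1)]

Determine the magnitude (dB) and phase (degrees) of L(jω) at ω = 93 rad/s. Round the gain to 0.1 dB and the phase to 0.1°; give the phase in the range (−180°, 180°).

At ω = 93 rad/s:
pole (1 + j93·0.04) = 1 + j3.72 → |·| ≈ 3.8521, ∠ ≈ 74.95°
|L| = 40 · 1 / (3.8521) ≈ 10.384
Gain = 20 log₁₀(10.384) ≈ 20.33 dB
∠L = (0°) − (74.95°) = -74.95°

20.3 dB, -75.0°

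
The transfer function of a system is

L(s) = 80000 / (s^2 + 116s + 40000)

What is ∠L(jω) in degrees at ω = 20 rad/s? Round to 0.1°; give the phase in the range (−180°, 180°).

-3.4°

At s = jω = j20:
quadratic: (j20)² + 116·j20 + 40000 = 39600 + j2320 → |·| ≈ 39668, ∠ ≈ 3.35°
∠L = 0.00° − 3.35° = -3.35°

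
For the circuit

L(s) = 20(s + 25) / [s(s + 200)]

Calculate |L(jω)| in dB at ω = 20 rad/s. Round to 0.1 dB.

At s = jω = j20:
zero (s+25): 25 + j20 → |·| = √(25²+20²) = √1025 ≈ 32.016, ∠ = arctan(20/25) ≈ 38.66°
pole (s+200): 200 + j20 → |·| = √(200²+20²) = √40400 ≈ 201, ∠ = arctan(20/200) ≈ 5.71°
pole at origin: |s| = 20, ∠ = 90.00° (in denominator)
|L| = 20 · 32.016 / 4020 ≈ 0.15928
Gain = 20 log₁₀(0.15928) ≈ -15.96 dB

-16.0 dB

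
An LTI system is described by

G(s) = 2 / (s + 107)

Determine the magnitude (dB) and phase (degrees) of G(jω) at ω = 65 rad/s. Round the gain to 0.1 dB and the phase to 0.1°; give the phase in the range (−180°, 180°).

Substitute s = j65:
Numerator: 2 = 2 + j0
Denominator: (j65) + 107 = 107 + j65
|N| = √(2² + 0²) ≈ 2, ∠N ≈ 0.00°
|D| = √(107² + 65²) ≈ 125.2, ∠D ≈ 31.28°
|G| = 2 / 125.2 ≈ 0.015974
Gain = 20 log₁₀(0.015974) ≈ -35.93 dB
∠G = 0.00° − 31.28° = -31.28°

-35.9 dB, -31.3°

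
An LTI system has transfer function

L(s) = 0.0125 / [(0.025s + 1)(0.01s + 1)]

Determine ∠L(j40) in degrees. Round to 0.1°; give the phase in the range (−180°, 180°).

At ω = 40 rad/s:
pole (1 + j40·0.025) = 1 + j1 → |·| ≈ 1.4142, ∠ ≈ 45.00°
pole (1 + j40·0.01) = 1 + j0.4 → |·| ≈ 1.077, ∠ ≈ 21.80°
∠L = (0°) − (45.00° + 21.80°) = -66.80°

-66.8°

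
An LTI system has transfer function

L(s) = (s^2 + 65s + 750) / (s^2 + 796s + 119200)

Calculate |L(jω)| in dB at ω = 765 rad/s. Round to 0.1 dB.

Substitute s = j765:
Numerator: (j765)^2 + 65(j765) + 750 = -584475 + j49725
Denominator: (j765)^2 + 796(j765) + 119200 = -466025 + j608940
|N| = √(584475² + 49725²) ≈ 5.8659e+05, ∠N ≈ 175.14°
|D| = √(466025² + 608940²) ≈ 7.668e+05, ∠D ≈ 127.43°
|L| = 5.8659e+05 / 7.668e+05 ≈ 0.76498
Gain = 20 log₁₀(0.76498) ≈ -2.33 dB

-2.3 dB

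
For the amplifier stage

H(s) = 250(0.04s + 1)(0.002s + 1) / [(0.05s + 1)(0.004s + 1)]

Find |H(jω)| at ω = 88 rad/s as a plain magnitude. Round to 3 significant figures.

194

At ω = 88 rad/s:
zero (1 + j88·0.04) = 1 + j3.52 → |·| ≈ 3.6593, ∠ ≈ 74.14°
zero (1 + j88·0.002) = 1 + j0.176 → |·| ≈ 1.0154, ∠ ≈ 9.98°
pole (1 + j88·0.05) = 1 + j4.4 → |·| ≈ 4.5122, ∠ ≈ 77.20°
pole (1 + j88·0.004) = 1 + j0.352 → |·| ≈ 1.0601, ∠ ≈ 19.39°
|H| = 250 · 3.6593 · 1.0154 / (4.5122 · 1.0601) ≈ 194.2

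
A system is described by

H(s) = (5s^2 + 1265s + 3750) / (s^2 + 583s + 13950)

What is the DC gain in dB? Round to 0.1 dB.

H(0) = 3750 / 13950 ≈ 0.26882
20 log₁₀(0.26882) ≈ -11.41 dB

-11.4 dB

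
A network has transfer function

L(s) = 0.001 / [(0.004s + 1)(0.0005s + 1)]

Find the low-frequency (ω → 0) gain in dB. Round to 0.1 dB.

L(0) = 0.001 · 1 / 1 = 0.001
20 log₁₀(0.001) ≈ -60.00 dB

-60.0 dB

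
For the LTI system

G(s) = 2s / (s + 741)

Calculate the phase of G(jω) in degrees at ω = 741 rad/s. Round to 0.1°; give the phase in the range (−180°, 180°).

45.0°

At s = jω = j741:
zero at origin: s = j741 → |·| = 741, ∠ = 90.00°
pole (s+741): 741 + j741 → |·| = √(741²+741²) = √1098162 ≈ 1047.9, ∠ = arctan(741/741) ≈ 45.00°
∠G = 90.00° − 45.00° = 45.00°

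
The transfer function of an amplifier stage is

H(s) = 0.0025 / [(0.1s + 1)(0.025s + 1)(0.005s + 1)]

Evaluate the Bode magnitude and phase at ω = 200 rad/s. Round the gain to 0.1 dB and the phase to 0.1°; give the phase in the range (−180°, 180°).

At ω = 200 rad/s:
pole (1 + j200·0.1) = 1 + j20 → |·| ≈ 20.025, ∠ ≈ 87.14°
pole (1 + j200·0.025) = 1 + j5 → |·| ≈ 5.099, ∠ ≈ 78.69°
pole (1 + j200·0.005) = 1 + j1 → |·| ≈ 1.4142, ∠ ≈ 45.00°
|H| = 0.0025 · 1 / (20.025 · 5.099 · 1.4142) ≈ 1.7313e-05
Gain = 20 log₁₀(1.7313e-05) ≈ -95.23 dB
∠H = (0°) − (87.14° + 78.69° + 45.00°) = -210.83° ≡ 149.17° (principal value)

-95.2 dB, 149.2°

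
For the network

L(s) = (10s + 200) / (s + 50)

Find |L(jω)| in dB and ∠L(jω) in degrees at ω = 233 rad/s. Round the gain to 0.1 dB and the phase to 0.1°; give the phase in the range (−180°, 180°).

Substitute s = j233:
Numerator: 10(j233) + 200 = 200 + j2330
Denominator: (j233) + 50 = 50 + j233
|N| = √(200² + 2330²) ≈ 2338.6, ∠N ≈ 85.09°
|D| = √(50² + 233²) ≈ 238.3, ∠D ≈ 77.89°
|L| = 2338.6 / 238.3 ≈ 9.8137
Gain = 20 log₁₀(9.8137) ≈ 19.84 dB
∠L = 85.09° − 77.89° = 7.20°

19.8 dB, 7.2°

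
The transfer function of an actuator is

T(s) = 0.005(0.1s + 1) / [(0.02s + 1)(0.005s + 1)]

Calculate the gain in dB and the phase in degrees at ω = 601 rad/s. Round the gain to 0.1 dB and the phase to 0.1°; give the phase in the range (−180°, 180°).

At ω = 601 rad/s:
zero (1 + j601·0.1) = 1 + j60.1 → |·| ≈ 60.108, ∠ ≈ 89.05°
pole (1 + j601·0.02) = 1 + j12.02 → |·| ≈ 12.062, ∠ ≈ 85.24°
pole (1 + j601·0.005) = 1 + j3.005 → |·| ≈ 3.167, ∠ ≈ 71.59°
|T| = 0.005 · 60.108 / (12.062 · 3.167) ≈ 0.0078675
Gain = 20 log₁₀(0.0078675) ≈ -42.08 dB
∠T = (89.05°) − (85.24° + 71.59°) = -67.78°

-42.1 dB, -67.8°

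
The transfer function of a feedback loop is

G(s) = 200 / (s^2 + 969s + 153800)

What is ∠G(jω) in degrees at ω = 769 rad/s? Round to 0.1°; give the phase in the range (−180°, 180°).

-120.4°

Substitute s = j769:
Numerator: 200 = 200 + j0
Denominator: (j769)^2 + 969(j769) + 153800 = -437561 + j745161
|N| = √(200² + 0²) ≈ 200, ∠N ≈ 0.00°
|D| = √(437561² + 745161²) ≈ 8.6413e+05, ∠D ≈ 120.42°
∠G = 0.00° − 120.42° = -120.42°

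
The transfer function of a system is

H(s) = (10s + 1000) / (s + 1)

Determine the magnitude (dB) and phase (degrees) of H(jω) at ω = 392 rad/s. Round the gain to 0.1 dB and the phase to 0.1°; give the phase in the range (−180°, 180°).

Substitute s = j392:
Numerator: 10(j392) + 1000 = 1000 + j3920
Denominator: (j392) + 1 = 1 + j392
|N| = √(1000² + 3920²) ≈ 4045.5, ∠N ≈ 75.69°
|D| = √(1² + 392²) ≈ 392, ∠D ≈ 89.85°
|H| = 4045.5 / 392 ≈ 10.32
Gain = 20 log₁₀(10.32) ≈ 20.27 dB
∠H = 75.69° − 89.85° = -14.16°

20.3 dB, -14.2°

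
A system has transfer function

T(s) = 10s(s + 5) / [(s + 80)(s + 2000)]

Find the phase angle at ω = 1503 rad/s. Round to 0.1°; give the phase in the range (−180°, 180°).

55.9°

At s = jω = j1503:
zero (s+5): 5 + j1503 → |·| = √(5²+1503²) = √2259034 ≈ 1503, ∠ = arctan(1503/5) ≈ 89.81°
zero at origin: s = j1503 → |·| = 1503, ∠ = 90.00°
pole (s+80): 80 + j1503 → |·| = √(80²+1503²) = √2265409 ≈ 1505.1, ∠ = arctan(1503/80) ≈ 86.95°
pole (s+2000): 2000 + j1503 → |·| = √(2000²+1503²) = √6259009 ≈ 2501.8, ∠ = arctan(1503/2000) ≈ 36.92°
∠T = 179.81° − 123.87° = 55.94°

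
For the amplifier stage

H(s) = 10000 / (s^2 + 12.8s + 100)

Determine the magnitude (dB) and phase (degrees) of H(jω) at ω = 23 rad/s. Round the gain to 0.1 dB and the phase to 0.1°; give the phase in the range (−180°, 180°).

At s = jω = j23:
quadratic: (j23)² + 12.8·j23 + 100 = -429 + j294.4 → |·| ≈ 520.3, ∠ ≈ 145.54°
|H| = 10000 / 520.3 ≈ 19.22
Gain = 20 log₁₀(19.22) ≈ 25.68 dB
∠H = 0.00° − 145.54° = -145.54°

25.7 dB, -145.5°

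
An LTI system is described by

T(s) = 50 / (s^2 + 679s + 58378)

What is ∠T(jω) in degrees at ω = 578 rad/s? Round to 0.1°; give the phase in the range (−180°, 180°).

-125.1°

Substitute s = j578:
Numerator: 50 = 50 + j0
Denominator: (j578)^2 + 679(j578) + 58378 = -275706 + j392462
|N| = √(50² + 0²) ≈ 50, ∠N ≈ 0.00°
|D| = √(275706² + 392462²) ≈ 4.7963e+05, ∠D ≈ 125.09°
∠T = 0.00° − 125.09° = -125.09°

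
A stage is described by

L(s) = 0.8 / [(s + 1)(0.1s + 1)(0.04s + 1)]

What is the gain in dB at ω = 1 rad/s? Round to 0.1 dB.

At ω = 1 rad/s:
pole (1 + j1·1) = 1 + j1 → |·| ≈ 1.4142, ∠ ≈ 45.00°
pole (1 + j1·0.1) = 1 + j0.1 → |·| ≈ 1.005, ∠ ≈ 5.71°
pole (1 + j1·0.04) = 1 + j0.04 → |·| ≈ 1.0008, ∠ ≈ 2.29°
|L| = 0.8 · 1 / (1.4142 · 1.005 · 1.0008) ≈ 0.56243
Gain = 20 log₁₀(0.56243) ≈ -5.00 dB

-5.0 dB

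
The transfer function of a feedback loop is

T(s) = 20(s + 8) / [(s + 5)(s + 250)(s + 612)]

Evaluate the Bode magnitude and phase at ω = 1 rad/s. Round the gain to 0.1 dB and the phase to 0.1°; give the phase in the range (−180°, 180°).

-73.7 dB, -4.5°

At s = jω = j1:
zero (s+8): 8 + j1 → |·| = √(8²+1²) = √65 ≈ 8.0623, ∠ = arctan(1/8) ≈ 7.13°
pole (s+5): 5 + j1 → |·| = √(5²+1²) = √26 ≈ 5.099, ∠ = arctan(1/5) ≈ 11.31°
pole (s+250): 250 + j1 → |·| = √(250²+1²) = √62501 ≈ 250, ∠ = arctan(1/250) ≈ 0.23°
pole (s+612): 612 + j1 → |·| = √(612²+1²) = √374545 ≈ 612, ∠ = arctan(1/612) ≈ 0.09°
|T| = 20 · 8.0623 / 7.8015e+05 ≈ 0.00020669
Gain = 20 log₁₀(0.00020669) ≈ -73.69 dB
∠T = 7.13° − 11.63° = -4.50°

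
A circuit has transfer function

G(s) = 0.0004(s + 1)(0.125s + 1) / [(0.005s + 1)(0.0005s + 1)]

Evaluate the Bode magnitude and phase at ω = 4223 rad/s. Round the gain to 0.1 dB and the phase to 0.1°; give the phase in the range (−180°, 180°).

25.1 dB, 27.9°

At ω = 4223 rad/s:
zero (1 + j4223·1) = 1 + j4223 → |·| ≈ 4223, ∠ ≈ 89.99°
zero (1 + j4223·0.125) = 1 + j527.875 → |·| ≈ 527.88, ∠ ≈ 89.89°
pole (1 + j4223·0.005) = 1 + j21.115 → |·| ≈ 21.139, ∠ ≈ 87.29°
pole (1 + j4223·0.0005) = 1 + j2.1115 → |·| ≈ 2.3363, ∠ ≈ 64.66°
|G| = 0.0004 · 4223 · 527.88 / (21.139 · 2.3363) ≈ 18.055
Gain = 20 log₁₀(18.055) ≈ 25.13 dB
∠G = (89.99° + 89.89°) − (87.29° + 64.66°) = 27.93°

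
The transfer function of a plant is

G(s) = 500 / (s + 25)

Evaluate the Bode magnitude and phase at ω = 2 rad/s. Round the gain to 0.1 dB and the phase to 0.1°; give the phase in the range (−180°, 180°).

26.0 dB, -4.6°

Substitute s = j2:
Numerator: 500 = 500 + j0
Denominator: (j2) + 25 = 25 + j2
|N| = √(500² + 0²) ≈ 500, ∠N ≈ 0.00°
|D| = √(25² + 2²) ≈ 25.08, ∠D ≈ 4.57°
|G| = 500 / 25.08 ≈ 19.936
Gain = 20 log₁₀(19.936) ≈ 25.99 dB
∠G = 0.00° − 4.57° = -4.57°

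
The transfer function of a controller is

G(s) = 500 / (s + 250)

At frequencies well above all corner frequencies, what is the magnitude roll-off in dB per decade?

Each pole contributes −20 dB/decade at high frequency; each zero contributes +20 dB/decade.
Net: 0 zero(s) − 1 pole(s) → -20 dB/decade.

-20 dB/decade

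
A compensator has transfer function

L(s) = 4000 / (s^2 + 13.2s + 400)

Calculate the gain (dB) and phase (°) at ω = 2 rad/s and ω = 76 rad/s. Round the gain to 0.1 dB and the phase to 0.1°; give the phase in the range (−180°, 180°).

ω = 2: 20.1 dB, -3.8°; ω = 76: -2.7 dB, -169.4°

At s = jω = j2:
quadratic: (j2)² + 13.2·j2 + 400 = 396 + j26.4 → |·| ≈ 396.88, ∠ ≈ 3.81°
|L| = 4000 / 396.88 ≈ 10.079
Gain = 20 log₁₀(10.079) ≈ 20.07 dB
∠L = 0.00° − 3.81° = -3.81°

At s = jω = j76:
quadratic: (j76)² + 13.2·j76 + 400 = -5376 + j1003.2 → |·| ≈ 5468.8, ∠ ≈ 169.43°
|L| = 4000 / 5468.8 ≈ 0.73142
Gain = 20 log₁₀(0.73142) ≈ -2.72 dB
∠L = 0.00° − 169.43° = -169.43°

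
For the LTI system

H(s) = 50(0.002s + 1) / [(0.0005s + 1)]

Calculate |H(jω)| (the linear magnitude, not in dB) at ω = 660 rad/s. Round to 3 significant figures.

At ω = 660 rad/s:
zero (1 + j660·0.002) = 1 + j1.32 → |·| ≈ 1.656, ∠ ≈ 52.85°
pole (1 + j660·0.0005) = 1 + j0.33 → |·| ≈ 1.053, ∠ ≈ 18.26°
|H| = 50 · 1.656 / (1.053) ≈ 78.632

78.6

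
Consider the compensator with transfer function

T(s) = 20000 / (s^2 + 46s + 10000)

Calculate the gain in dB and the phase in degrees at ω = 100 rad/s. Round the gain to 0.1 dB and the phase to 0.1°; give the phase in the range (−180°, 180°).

At s = jω = j100:
quadratic: (j100)² + 46·j100 + 10000 = 0 + j4600 → |·| ≈ 4600, ∠ ≈ 90.00°
|T| = 20000 / 4600 ≈ 4.3478
Gain = 20 log₁₀(4.3478) ≈ 12.77 dB
∠T = 0.00° − 90.00° = -90.00°

12.8 dB, -90.0°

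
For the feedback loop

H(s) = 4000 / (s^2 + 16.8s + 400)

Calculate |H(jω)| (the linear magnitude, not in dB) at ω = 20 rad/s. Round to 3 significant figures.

At s = jω = j20:
quadratic: (j20)² + 16.8·j20 + 400 = 0 + j336 → |·| ≈ 336, ∠ ≈ 90.00°
|H| = 4000 / 336 ≈ 11.905

11.9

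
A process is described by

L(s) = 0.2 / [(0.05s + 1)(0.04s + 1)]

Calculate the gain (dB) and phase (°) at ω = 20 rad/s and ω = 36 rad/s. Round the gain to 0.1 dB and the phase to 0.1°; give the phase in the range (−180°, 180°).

At ω = 20 rad/s:
pole (1 + j20·0.05) = 1 + j1 → |·| ≈ 1.4142, ∠ ≈ 45.00°
pole (1 + j20·0.04) = 1 + j0.8 → |·| ≈ 1.2806, ∠ ≈ 38.66°
|L| = 0.2 · 1 / (1.4142 · 1.2806) ≈ 0.11043
Gain = 20 log₁₀(0.11043) ≈ -19.14 dB
∠L = (0°) − (45.00° + 38.66°) = -83.66°

At ω = 36 rad/s:
pole (1 + j36·0.05) = 1 + j1.8 → |·| ≈ 2.0591, ∠ ≈ 60.95°
pole (1 + j36·0.04) = 1 + j1.44 → |·| ≈ 1.7532, ∠ ≈ 55.22°
|L| = 0.2 · 1 / (2.0591 · 1.7532) ≈ 0.055401
Gain = 20 log₁₀(0.055401) ≈ -25.13 dB
∠L = (0°) − (60.95° + 55.22°) = -116.17°

ω = 20: -19.1 dB, -83.7°; ω = 36: -25.1 dB, -116.2°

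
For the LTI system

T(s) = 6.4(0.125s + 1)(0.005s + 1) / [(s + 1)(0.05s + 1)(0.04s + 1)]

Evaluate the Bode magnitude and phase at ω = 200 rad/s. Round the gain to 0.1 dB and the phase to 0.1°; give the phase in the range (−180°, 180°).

At ω = 200 rad/s:
zero (1 + j200·0.125) = 1 + j25 → |·| ≈ 25.02, ∠ ≈ 87.71°
zero (1 + j200·0.005) = 1 + j1 → |·| ≈ 1.4142, ∠ ≈ 45.00°
pole (1 + j200·1) = 1 + j200 → |·| ≈ 200, ∠ ≈ 89.71°
pole (1 + j200·0.05) = 1 + j10 → |·| ≈ 10.05, ∠ ≈ 84.29°
pole (1 + j200·0.04) = 1 + j8 → |·| ≈ 8.0623, ∠ ≈ 82.87°
|T| = 6.4 · 25.02 · 1.4142 / (200 · 10.05 · 8.0623) ≈ 0.013974
Gain = 20 log₁₀(0.013974) ≈ -37.09 dB
∠T = (87.71° + 45.00°) − (89.71° + 84.29° + 82.87°) = -124.16°

-37.1 dB, -124.2°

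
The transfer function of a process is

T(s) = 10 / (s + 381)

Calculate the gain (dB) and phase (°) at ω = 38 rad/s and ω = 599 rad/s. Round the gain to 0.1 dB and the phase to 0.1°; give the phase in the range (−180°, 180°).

Substitute s = j38:
Numerator: 10 = 10 + j0
Denominator: (j38) + 381 = 381 + j38
|N| = √(10² + 0²) ≈ 10, ∠N ≈ 0.00°
|D| = √(381² + 38²) ≈ 382.89, ∠D ≈ 5.70°
|T| = 10 / 382.89 ≈ 0.026117
Gain = 20 log₁₀(0.026117) ≈ -31.66 dB
∠T = 0.00° − 5.70° = -5.70°

Substitute s = j599:
Numerator: 10 = 10 + j0
Denominator: (j599) + 381 = 381 + j599
|N| = √(10² + 0²) ≈ 10, ∠N ≈ 0.00°
|D| = √(381² + 599²) ≈ 709.9, ∠D ≈ 57.54°
|T| = 10 / 709.9 ≈ 0.014086
Gain = 20 log₁₀(0.014086) ≈ -37.02 dB
∠T = 0.00° − 57.54° = -57.54°

ω = 38: -31.7 dB, -5.7°; ω = 599: -37.0 dB, -57.5°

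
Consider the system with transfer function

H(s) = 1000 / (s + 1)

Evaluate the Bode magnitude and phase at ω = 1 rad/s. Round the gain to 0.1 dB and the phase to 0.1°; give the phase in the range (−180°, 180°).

57.0 dB, -45.0°

Substitute s = j1:
Numerator: 1000 = 1000 + j0
Denominator: (j1) + 1 = 1 + j1
|N| = √(1000² + 0²) ≈ 1000, ∠N ≈ 0.00°
|D| = √(1² + 1²) ≈ 1.4142, ∠D ≈ 45.00°
|H| = 1000 / 1.4142 ≈ 707.11
Gain = 20 log₁₀(707.11) ≈ 56.99 dB
∠H = 0.00° − 45.00° = -45.00°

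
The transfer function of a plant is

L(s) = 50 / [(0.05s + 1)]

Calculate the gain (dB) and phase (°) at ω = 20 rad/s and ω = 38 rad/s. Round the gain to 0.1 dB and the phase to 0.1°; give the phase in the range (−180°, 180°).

ω = 20: 31.0 dB, -45.0°; ω = 38: 27.3 dB, -62.2°

At ω = 20 rad/s:
pole (1 + j20·0.05) = 1 + j1 → |·| ≈ 1.4142, ∠ ≈ 45.00°
|L| = 50 · 1 / (1.4142) ≈ 35.356
Gain = 20 log₁₀(35.356) ≈ 30.97 dB
∠L = (0°) − (45.00°) = -45.00°

At ω = 38 rad/s:
pole (1 + j38·0.05) = 1 + j1.9 → |·| ≈ 2.1471, ∠ ≈ 62.24°
|L| = 50 · 1 / (2.1471) ≈ 23.287
Gain = 20 log₁₀(23.287) ≈ 27.34 dB
∠L = (0°) − (62.24°) = -62.24°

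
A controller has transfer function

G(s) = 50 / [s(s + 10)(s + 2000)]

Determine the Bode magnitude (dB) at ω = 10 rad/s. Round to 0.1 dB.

-75.1 dB

At s = jω = j10:
pole (s+10): 10 + j10 → |·| = √(10²+10²) = √200 ≈ 14.142, ∠ = arctan(10/10) ≈ 45.00°
pole (s+2000): 2000 + j10 → |·| = √(2000²+10²) = √4000100 ≈ 2000, ∠ = arctan(10/2000) ≈ 0.29°
pole at origin: |s| = 10, ∠ = 90.00° (in denominator)
|G| = 50 / 2.8284e+05 ≈ 0.00017678
Gain = 20 log₁₀(0.00017678) ≈ -75.05 dB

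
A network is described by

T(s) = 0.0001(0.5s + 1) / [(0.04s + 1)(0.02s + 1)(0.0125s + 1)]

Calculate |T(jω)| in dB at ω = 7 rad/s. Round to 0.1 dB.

At ω = 7 rad/s:
zero (1 + j7·0.5) = 1 + j3.5 → |·| ≈ 3.6401, ∠ ≈ 74.05°
pole (1 + j7·0.04) = 1 + j0.28 → |·| ≈ 1.0385, ∠ ≈ 15.64°
pole (1 + j7·0.02) = 1 + j0.14 → |·| ≈ 1.0098, ∠ ≈ 7.97°
pole (1 + j7·0.0125) = 1 + j0.0875 → |·| ≈ 1.0038, ∠ ≈ 5.00°
|T| = 0.0001 · 3.6401 / (1.0385 · 1.0098 · 1.0038) ≈ 0.0003458
Gain = 20 log₁₀(0.0003458) ≈ -69.22 dB

-69.2 dB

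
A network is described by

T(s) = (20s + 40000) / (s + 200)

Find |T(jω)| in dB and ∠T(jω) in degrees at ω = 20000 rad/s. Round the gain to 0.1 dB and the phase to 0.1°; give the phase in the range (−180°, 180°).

26.1 dB, -5.1°

Substitute s = j20000:
Numerator: 20(j20000) + 40000 = 40000 + j400000
Denominator: (j20000) + 200 = 200 + j20000
|N| = √(40000² + 400000²) ≈ 4.02e+05, ∠N ≈ 84.29°
|D| = √(200² + 20000²) ≈ 20001, ∠D ≈ 89.43°
|T| = 4.02e+05 / 20001 ≈ 20.099
Gain = 20 log₁₀(20.099) ≈ 26.06 dB
∠T = 84.29° − 89.43° = -5.14°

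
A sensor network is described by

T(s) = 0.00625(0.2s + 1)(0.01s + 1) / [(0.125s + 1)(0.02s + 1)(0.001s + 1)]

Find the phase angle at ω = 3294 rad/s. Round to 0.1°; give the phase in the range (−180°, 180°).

At ω = 3294 rad/s:
zero (1 + j3294·0.2) = 1 + j658.8 → |·| ≈ 658.8, ∠ ≈ 89.91°
zero (1 + j3294·0.01) = 1 + j32.94 → |·| ≈ 32.955, ∠ ≈ 88.26°
pole (1 + j3294·0.125) = 1 + j411.75 → |·| ≈ 411.75, ∠ ≈ 89.86°
pole (1 + j3294·0.02) = 1 + j65.88 → |·| ≈ 65.888, ∠ ≈ 89.13°
pole (1 + j3294·0.001) = 1 + j3.294 → |·| ≈ 3.4424, ∠ ≈ 73.11°
∠T = (89.91° + 88.26°) − (89.86° + 89.13° + 73.11°) = -73.93°

-73.9°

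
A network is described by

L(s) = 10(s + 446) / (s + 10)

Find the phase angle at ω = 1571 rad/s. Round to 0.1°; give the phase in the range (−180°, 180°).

At s = jω = j1571:
zero (s+446): 446 + j1571 → |·| = √(446²+1571²) = √2666957 ≈ 1633.1, ∠ = arctan(1571/446) ≈ 74.15°
pole (s+10): 10 + j1571 → |·| = √(10²+1571²) = √2468141 ≈ 1571, ∠ = arctan(1571/10) ≈ 89.64°
∠L = 74.15° − 89.64° = -15.49°

-15.5°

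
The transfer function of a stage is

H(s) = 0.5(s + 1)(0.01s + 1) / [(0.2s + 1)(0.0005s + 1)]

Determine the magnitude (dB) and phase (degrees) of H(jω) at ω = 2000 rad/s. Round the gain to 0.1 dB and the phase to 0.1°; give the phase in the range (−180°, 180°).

At ω = 2000 rad/s:
zero (1 + j2000·1) = 1 + j2000 → |·| ≈ 2000, ∠ ≈ 89.97°
zero (1 + j2000·0.01) = 1 + j20 → |·| ≈ 20.025, ∠ ≈ 87.14°
pole (1 + j2000·0.2) = 1 + j400 → |·| ≈ 400, ∠ ≈ 89.86°
pole (1 + j2000·0.0005) = 1 + j1 → |·| ≈ 1.4142, ∠ ≈ 45.00°
|H| = 0.5 · 2000 · 20.025 / (400 · 1.4142) ≈ 35.4
Gain = 20 log₁₀(35.4) ≈ 30.98 dB
∠H = (89.97° + 87.14°) − (89.86° + 45.00°) = 42.25°

31.0 dB, 42.3°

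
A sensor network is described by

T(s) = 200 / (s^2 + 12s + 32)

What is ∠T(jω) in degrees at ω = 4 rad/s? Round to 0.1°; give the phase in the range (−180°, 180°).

Substitute s = j4:
Numerator: 200 = 200 + j0
Denominator: (j4)^2 + 12(j4) + 32 = 16 + j48
|N| = √(200² + 0²) ≈ 200, ∠N ≈ 0.00°
|D| = √(16² + 48²) ≈ 50.596, ∠D ≈ 71.57°
∠T = 0.00° − 71.57° = -71.57°

-71.6°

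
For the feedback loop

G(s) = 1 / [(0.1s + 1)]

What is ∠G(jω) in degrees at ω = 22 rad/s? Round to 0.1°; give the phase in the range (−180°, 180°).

-65.6°

At ω = 22 rad/s:
pole (1 + j22·0.1) = 1 + j2.2 → |·| ≈ 2.4166, ∠ ≈ 65.56°
∠G = (0°) − (65.56°) = -65.56°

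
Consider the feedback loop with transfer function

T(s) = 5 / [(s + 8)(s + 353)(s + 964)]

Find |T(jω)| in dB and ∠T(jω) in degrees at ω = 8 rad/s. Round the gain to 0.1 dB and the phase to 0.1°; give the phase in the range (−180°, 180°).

At s = jω = j8:
pole (s+8): 8 + j8 → |·| = √(8²+8²) = √128 ≈ 11.314, ∠ = arctan(8/8) ≈ 45.00°
pole (s+353): 353 + j8 → |·| = √(353²+8²) = √124673 ≈ 353.09, ∠ = arctan(8/353) ≈ 1.30°
pole (s+964): 964 + j8 → |·| = √(964²+8²) = √929360 ≈ 964.03, ∠ = arctan(8/964) ≈ 0.48°
|T| = 5 / 3.8512e+06 ≈ 1.2983e-06
Gain = 20 log₁₀(1.2983e-06) ≈ -117.73 dB
∠T = 0.00° − 46.78° = -46.78°

-117.7 dB, -46.8°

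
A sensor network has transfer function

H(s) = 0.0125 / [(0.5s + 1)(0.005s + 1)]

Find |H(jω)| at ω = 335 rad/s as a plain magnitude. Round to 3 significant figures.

3.83e-05

At ω = 335 rad/s:
pole (1 + j335·0.5) = 1 + j167.5 → |·| ≈ 167.5, ∠ ≈ 89.66°
pole (1 + j335·0.005) = 1 + j1.675 → |·| ≈ 1.9508, ∠ ≈ 59.16°
|H| = 0.0125 · 1 / (167.5 · 1.9508) ≈ 3.8254e-05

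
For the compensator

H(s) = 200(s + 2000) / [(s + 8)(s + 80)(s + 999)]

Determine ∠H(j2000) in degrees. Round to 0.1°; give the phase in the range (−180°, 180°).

At s = jω = j2000:
zero (s+2000): 2000 + j2000 → |·| = √(2000²+2000²) = √8000000 ≈ 2828.4, ∠ = arctan(2000/2000) ≈ 45.00°
pole (s+8): 8 + j2000 → |·| = √(8²+2000²) = √4000064 ≈ 2000, ∠ = arctan(2000/8) ≈ 89.77°
pole (s+80): 80 + j2000 → |·| = √(80²+2000²) = √4006400 ≈ 2001.6, ∠ = arctan(2000/80) ≈ 87.71°
pole (s+999): 999 + j2000 → |·| = √(999²+2000²) = √4998001 ≈ 2235.6, ∠ = arctan(2000/999) ≈ 63.46°
∠H = 45.00° − 240.94° = -195.94° ≡ 164.06° (principal value)

164.1°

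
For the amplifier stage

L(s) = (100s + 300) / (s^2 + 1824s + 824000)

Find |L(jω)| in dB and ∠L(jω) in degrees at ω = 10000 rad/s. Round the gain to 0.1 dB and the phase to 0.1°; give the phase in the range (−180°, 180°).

-40.1 dB, -79.6°

Substitute s = j10000:
Numerator: 100(j10000) + 300 = 300 + j1000000
Denominator: (j10000)^2 + 1824(j10000) + 824000 = -99176000 + j18240000
|N| = √(300² + 1000000²) ≈ 1e+06, ∠N ≈ 89.98°
|D| = √(99176000² + 18240000²) ≈ 1.0084e+08, ∠D ≈ 169.58°
|L| = 1e+06 / 1.0084e+08 ≈ 0.0099167
Gain = 20 log₁₀(0.0099167) ≈ -40.07 dB
∠L = 89.98° − 169.58° = -79.60°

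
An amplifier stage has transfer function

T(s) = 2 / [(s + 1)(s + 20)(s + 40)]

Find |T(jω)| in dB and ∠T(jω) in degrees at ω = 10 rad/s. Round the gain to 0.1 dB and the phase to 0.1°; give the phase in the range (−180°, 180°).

At s = jω = j10:
pole (s+1): 1 + j10 → |·| = √(1²+10²) = √101 ≈ 10.05, ∠ = arctan(10/1) ≈ 84.29°
pole (s+20): 20 + j10 → |·| = √(20²+10²) = √500 ≈ 22.361, ∠ = arctan(10/20) ≈ 26.57°
pole (s+40): 40 + j10 → |·| = √(40²+10²) = √1700 ≈ 41.231, ∠ = arctan(10/40) ≈ 14.04°
|T| = 2 / 9265.8 ≈ 0.00021585
Gain = 20 log₁₀(0.00021585) ≈ -73.32 dB
∠T = 0.00° − 124.90° = -124.90°

-73.3 dB, -124.9°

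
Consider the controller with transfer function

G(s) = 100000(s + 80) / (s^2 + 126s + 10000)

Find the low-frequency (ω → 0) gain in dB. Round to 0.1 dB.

G(0) = 100000·80 / 10000 = 800
20 log₁₀(800) ≈ 58.06 dB

58.1 dB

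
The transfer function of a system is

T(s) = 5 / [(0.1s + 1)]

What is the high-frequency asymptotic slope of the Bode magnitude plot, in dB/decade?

-20 dB/decade

Each pole contributes −20 dB/decade at high frequency; each zero contributes +20 dB/decade.
Net: 0 zero(s) − 1 pole(s) → -20 dB/decade.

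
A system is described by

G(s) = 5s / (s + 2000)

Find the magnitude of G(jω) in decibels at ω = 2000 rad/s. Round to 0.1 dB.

At s = jω = j2000:
zero at origin: s = j2000 → |·| = 2000, ∠ = 90.00°
pole (s+2000): 2000 + j2000 → |·| = √(2000²+2000²) = √8000000 ≈ 2828.4, ∠ = arctan(2000/2000) ≈ 45.00°
|G| = 5 · 2000 / 2828.4 ≈ 3.5356
Gain = 20 log₁₀(3.5356) ≈ 10.97 dB

11.0 dB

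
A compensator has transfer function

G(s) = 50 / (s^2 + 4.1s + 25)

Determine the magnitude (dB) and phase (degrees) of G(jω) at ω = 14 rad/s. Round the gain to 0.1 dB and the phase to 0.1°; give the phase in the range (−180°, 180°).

At s = jω = j14:
quadratic: (j14)² + 4.1·j14 + 25 = -171 + j57.4 → |·| ≈ 180.38, ∠ ≈ 161.44°
|G| = 50 / 180.38 ≈ 0.27719
Gain = 20 log₁₀(0.27719) ≈ -11.14 dB
∠G = 0.00° − 161.44° = -161.44°

-11.1 dB, -161.4°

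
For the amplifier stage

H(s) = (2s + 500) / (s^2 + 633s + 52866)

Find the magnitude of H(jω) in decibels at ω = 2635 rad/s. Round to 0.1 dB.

-62.5 dB

Substitute s = j2635:
Numerator: 2(j2635) + 500 = 500 + j5270
Denominator: (j2635)^2 + 633(j2635) + 52866 = -6890359 + j1667955
|N| = √(500² + 5270²) ≈ 5293.7, ∠N ≈ 84.58°
|D| = √(6890359² + 1667955²) ≈ 7.0894e+06, ∠D ≈ 166.39°
|H| = 5293.7 / 7.0894e+06 ≈ 0.00074671
Gain = 20 log₁₀(0.00074671) ≈ -62.54 dB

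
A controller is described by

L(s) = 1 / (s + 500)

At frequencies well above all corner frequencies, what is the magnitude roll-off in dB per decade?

-20 dB/decade

Each pole contributes −20 dB/decade at high frequency; each zero contributes +20 dB/decade.
Net: 0 zero(s) − 1 pole(s) → -20 dB/decade.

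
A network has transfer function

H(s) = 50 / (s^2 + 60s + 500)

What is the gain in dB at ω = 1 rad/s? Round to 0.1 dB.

-20.0 dB

Substitute s = j1:
Numerator: 50 = 50 + j0
Denominator: (j1)^2 + 60(j1) + 500 = 499 + j60
|N| = √(50² + 0²) ≈ 50, ∠N ≈ 0.00°
|D| = √(499² + 60²) ≈ 502.59, ∠D ≈ 6.86°
|H| = 50 / 502.59 ≈ 0.099485
Gain = 20 log₁₀(0.099485) ≈ -20.04 dB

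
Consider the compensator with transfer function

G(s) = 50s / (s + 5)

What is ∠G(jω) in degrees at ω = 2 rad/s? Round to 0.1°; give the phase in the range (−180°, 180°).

At s = jω = j2:
zero at origin: s = j2 → |·| = 2, ∠ = 90.00°
pole (s+5): 5 + j2 → |·| = √(5²+2²) = √29 ≈ 5.3852, ∠ = arctan(2/5) ≈ 21.80°
∠G = 90.00° − 21.80° = 68.20°

68.2°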